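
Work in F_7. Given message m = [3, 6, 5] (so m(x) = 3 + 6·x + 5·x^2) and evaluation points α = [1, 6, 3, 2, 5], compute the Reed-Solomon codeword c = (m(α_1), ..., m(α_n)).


c = [0, 2, 3, 0, 4]

Message polynomial: m(x) = 3 + 6·x + 5·x^2 (mod 7).
For each evaluation point α_i, compute m(α_i) mod 7:
  α_1 = 1: Horner steps 5 → 4 → 0, so m(1) = 0.
  α_2 = 6: Horner steps 5 → 1 → 2, so m(6) = 2.
  α_3 = 3: Horner steps 5 → 0 → 3, so m(3) = 3.
  α_4 = 2: Horner steps 5 → 2 → 0, so m(2) = 0.
  α_5 = 5: Horner steps 5 → 3 → 4, so m(5) = 4.
Codeword c = [0, 2, 3, 0, 4] ∈ F_7^5.


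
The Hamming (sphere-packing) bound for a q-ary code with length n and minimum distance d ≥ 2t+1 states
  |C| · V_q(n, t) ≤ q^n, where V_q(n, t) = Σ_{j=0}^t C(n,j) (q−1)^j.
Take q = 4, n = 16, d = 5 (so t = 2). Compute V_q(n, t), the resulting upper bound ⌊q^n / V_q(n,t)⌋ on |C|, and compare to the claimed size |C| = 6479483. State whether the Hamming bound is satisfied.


V_q(n, t) = 1129, q^n = 4294967296, Hamming bound = 3804222, |C| = 6479483 > bound (violated).

Step 1: Compute V_q(n, t) = Σ_{j=0}^2 C(n, j) (q−1)^j.
  j = 0: C(16,0)·(3)^0 = 1·1 = 1.
  j = 1: C(16,1)·(3)^1 = 16·3 = 48.
  j = 2: C(16,2)·(3)^2 = 120·9 = 1080.
  V_q(n, t) = 1 + 48 + 1080 = 1129.
Step 2: q^n = 4^16 = 4294967296.
Step 3: Hamming bound ⌊q^n / V_q(n,t)⌋ = ⌊4294967296/1129⌋ = 3804222.
Step 4: Compare |C| = 6479483 to 3804222: violated.
The claimed |C| lies above the Hamming bound, so no 4-ary code of length 16 with d ≥ 5 can have 6479483 codewords.


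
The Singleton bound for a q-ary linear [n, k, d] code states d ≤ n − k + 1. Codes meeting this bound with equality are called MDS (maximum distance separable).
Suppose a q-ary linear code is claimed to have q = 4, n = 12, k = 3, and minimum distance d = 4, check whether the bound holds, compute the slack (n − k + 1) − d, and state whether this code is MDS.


Singleton RHS = n − k + 1 = 10, slack = 6, bound satisfied, not MDS.

Singleton bound: d ≤ n − k + 1.
Here n = 12, k = 3, so n − k + 1 = 10.
Given d = 4, check d ≤ 10: YES.
Slack = (n − k + 1) − d = 6.
The code is NOT MDS (slack = 6 > 0).
Description: the claimed parameters are [12, 3, 4]_4; such a code would be non-MDS.


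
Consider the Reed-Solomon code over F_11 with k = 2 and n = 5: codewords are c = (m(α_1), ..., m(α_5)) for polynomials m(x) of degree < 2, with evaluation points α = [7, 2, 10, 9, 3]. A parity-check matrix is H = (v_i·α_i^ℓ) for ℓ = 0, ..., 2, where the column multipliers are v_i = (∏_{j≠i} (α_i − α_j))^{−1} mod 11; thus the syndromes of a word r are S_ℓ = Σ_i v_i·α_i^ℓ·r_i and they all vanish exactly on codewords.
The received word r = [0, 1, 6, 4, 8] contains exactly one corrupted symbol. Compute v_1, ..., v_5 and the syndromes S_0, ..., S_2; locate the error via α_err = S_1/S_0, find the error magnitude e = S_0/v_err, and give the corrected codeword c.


S = (2, 6, 7), error at position 5, error magnitude e = 5, c = [0, 1, 6, 4, 3].

Step 1: column multipliers v_i = (∏_{j≠i}(α_i − α_j))^{−1} mod 11.
  i = 1 (α = 7): (7−2)(7−10)(7−9)(7−3) = 5·(−3)·(−2)·4 = 120 ≡ 10, so v_1 = 10^{−1} = 10 (mod 11).
  i = 2 (α = 2): (2−7)(2−10)(2−9)(2−3) = (−5)·(−8)·(−7)·(−1) = 280 ≡ 5, so v_2 = 5^{−1} = 9 (mod 11).
  i = 3 (α = 10): (10−7)(10−2)(10−9)(10−3) = 3·8·1·7 = 168 ≡ 3, so v_3 = 3^{−1} = 4 (mod 11).
  i = 4 (α = 9): (9−7)(9−2)(9−10)(9−3) = 2·7·(−1)·6 = −84 ≡ 4, so v_4 = 4^{−1} = 3 (mod 11).
  i = 5 (α = 3): (3−7)(3−2)(3−10)(3−9) = (−4)·1·(−7)·(−6) = −168 ≡ 8, so v_5 = 8^{−1} = 7 (mod 11).
  v = [10, 9, 4, 3, 7].
Step 2: syndromes of r = [0, 1, 6, 4, 8] (all sums mod 11).
  S_0 = Σ v_i r_i = 10·0 + 9·1 + 4·6 + 3·4 + 7·8 = 101 ≡ 2.
  S_1 = Σ v_i α_i r_i = 10·7·0 + 9·2·1 + 4·10·6 + 3·9·4 + 7·3·8 = 534 ≡ 6.
  α_i^2 mod 11 = [5, 4, 1, 4, 9].
  S_2 = Σ v_i α_i^2 r_i = 10·5·0 + 9·4·1 + 4·1·6 + 3·4·4 + 7·9·8 = 612 ≡ 7.
  S = (2, 6, 7) ≠ 0, so r is not a codeword (an error is present).
Step 3: locate the error. For a single error e at position i, S_ℓ = v_i·e·α_i^ℓ, so α_err = S_1/S_0.
  S_0^{−1} = 2^{−1} = 6 (mod 11), so α_err = 6·6 = 36 ≡ 3 = α_5. Error position i = 5.
  Consistency check: S_2/S_1 = 7·2 = 14 ≡ 3 = α_err ✓ (single-error assumption holds).
Step 4: error magnitude e = S_0/v_5 = S_0·∏_{j≠5}(α_5 − α_j) = 2·8 = 16 ≡ 5 (mod 11).
Step 5: correct position 5: c_5 = r_5 − e = 8 − 5 ≡ 3 (mod 11). Hence c = [0, 1, 6, 4, 3].
  Check: interpolating c through the α_i gives m(x) = 8 + 2·x (degree < 2) with m(α_i) = c_i for every i, so c is indeed a codeword.


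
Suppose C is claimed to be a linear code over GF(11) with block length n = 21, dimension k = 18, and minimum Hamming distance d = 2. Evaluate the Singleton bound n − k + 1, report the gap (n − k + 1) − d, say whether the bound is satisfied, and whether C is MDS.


Singleton RHS = n − k + 1 = 4, slack = 2, bound satisfied, not MDS.

Singleton bound: d ≤ n − k + 1.
Here n = 21, k = 18, so n − k + 1 = 4.
Given d = 2, check d ≤ 4: YES.
Slack = (n − k + 1) − d = 2.
The code is NOT MDS (slack = 2 > 0).
Description: the claimed parameters are [21, 18, 2]_11; such a code would be non-MDS.


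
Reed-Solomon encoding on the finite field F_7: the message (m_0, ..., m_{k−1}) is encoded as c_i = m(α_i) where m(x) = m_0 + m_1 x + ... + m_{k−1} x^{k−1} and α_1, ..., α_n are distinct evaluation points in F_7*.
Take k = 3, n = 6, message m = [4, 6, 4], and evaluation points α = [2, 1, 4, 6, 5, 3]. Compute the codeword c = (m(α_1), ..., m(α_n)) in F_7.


c = [4, 0, 1, 2, 1, 2]

Message polynomial: m(x) = 4 + 6·x + 4·x^2 (mod 7).
For each evaluation point α_i, compute m(α_i) mod 7:
  α_1 = 2: Horner steps 4 → 0 → 4, so m(2) = 4.
  α_2 = 1: Horner steps 4 → 3 → 0, so m(1) = 0.
  α_3 = 4: Horner steps 4 → 1 → 1, so m(4) = 1.
  α_4 = 6: Horner steps 4 → 2 → 2, so m(6) = 2.
  α_5 = 5: Horner steps 4 → 5 → 1, so m(5) = 1.
  α_6 = 3: Horner steps 4 → 4 → 2, so m(3) = 2.
Codeword c = [4, 0, 1, 2, 1, 2] ∈ F_7^6.


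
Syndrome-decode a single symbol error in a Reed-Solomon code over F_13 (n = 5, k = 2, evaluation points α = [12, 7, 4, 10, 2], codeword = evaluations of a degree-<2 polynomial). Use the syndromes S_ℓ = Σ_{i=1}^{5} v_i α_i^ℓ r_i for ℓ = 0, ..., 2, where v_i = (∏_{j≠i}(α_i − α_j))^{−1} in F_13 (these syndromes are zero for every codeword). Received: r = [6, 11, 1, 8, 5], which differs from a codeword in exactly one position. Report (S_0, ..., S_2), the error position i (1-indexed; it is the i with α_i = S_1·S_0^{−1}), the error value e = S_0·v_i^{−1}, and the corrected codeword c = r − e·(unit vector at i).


S = (4, 8, 3), error at position 5, error magnitude e = 2, c = [6, 11, 1, 8, 3].

Step 1: column multipliers v_i = (∏_{j≠i}(α_i − α_j))^{−1} mod 13.
  i = 1 (α = 12): (12−7)(12−4)(12−10)(12−2) = 5·8·2·10 = 800 ≡ 7, so v_1 = 7^{−1} = 2 (mod 13).
  i = 2 (α = 7): (7−12)(7−4)(7−10)(7−2) = (−5)·3·(−3)·5 = 225 ≡ 4, so v_2 = 4^{−1} = 10 (mod 13).
  i = 3 (α = 4): (4−12)(4−7)(4−10)(4−2) = (−8)·(−3)·(−6)·2 = −288 ≡ 11, so v_3 = 11^{−1} = 6 (mod 13).
  i = 4 (α = 10): (10−12)(10−7)(10−4)(10−2) = (−2)·3·6·8 = −288 ≡ 11, so v_4 = 11^{−1} = 6 (mod 13).
  i = 5 (α = 2): (2−12)(2−7)(2−4)(2−10) = (−10)·(−5)·(−2)·(−8) = 800 ≡ 7, so v_5 = 7^{−1} = 2 (mod 13).
  v = [2, 10, 6, 6, 2].
Step 2: syndromes of r = [6, 11, 1, 8, 5] (all sums mod 13).
  S_0 = Σ v_i r_i = 2·6 + 10·11 + 6·1 + 6·8 + 2·5 = 186 ≡ 4.
  S_1 = Σ v_i α_i r_i = 2·12·6 + 10·7·11 + 6·4·1 + 6·10·8 + 2·2·5 = 1438 ≡ 8.
  α_i^2 mod 13 = [1, 10, 3, 9, 4].
  S_2 = Σ v_i α_i^2 r_i = 2·1·6 + 10·10·11 + 6·3·1 + 6·9·8 + 2·4·5 = 1602 ≡ 3.
  S = (4, 8, 3) ≠ 0, so r is not a codeword (an error is present).
Step 3: locate the error. For a single error e at position i, S_ℓ = v_i·e·α_i^ℓ, so α_err = S_1/S_0.
  S_0^{−1} = 4^{−1} = 10 (mod 13), so α_err = 8·10 = 80 ≡ 2 = α_5. Error position i = 5.
  Consistency check: S_2/S_1 = 3·5 = 15 ≡ 2 = α_err ✓ (single-error assumption holds).
Step 4: error magnitude e = S_0/v_5 = S_0·∏_{j≠5}(α_5 − α_j) = 4·7 = 28 ≡ 2 (mod 13).
Step 5: correct position 5: c_5 = r_5 − e = 5 − 2 ≡ 3 (mod 13). Hence c = [6, 11, 1, 8, 3].
  Check: interpolating c through the α_i gives m(x) = 5 + 12·x (degree < 2) with m(α_i) = c_i for every i, so c is indeed a codeword.


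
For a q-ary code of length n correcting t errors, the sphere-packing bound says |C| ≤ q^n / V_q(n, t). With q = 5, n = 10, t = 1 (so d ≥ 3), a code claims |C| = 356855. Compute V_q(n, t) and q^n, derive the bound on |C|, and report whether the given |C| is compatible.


V_q(n, t) = 41, q^n = 9765625, Hamming bound = 238185, |C| = 356855 > bound (violated).

Step 1: Compute V_q(n, t) = Σ_{j=0}^1 C(n, j) (q−1)^j.
  j = 0: C(10,0)·(4)^0 = 1·1 = 1.
  j = 1: C(10,1)·(4)^1 = 10·4 = 40.
  V_q(n, t) = 1 + 40 = 41.
Step 2: q^n = 5^10 = 9765625.
Step 3: Hamming bound ⌊q^n / V_q(n,t)⌋ = ⌊9765625/41⌋ = 238185.
Step 4: Compare |C| = 356855 to 238185: violated.
The claimed |C| lies above the Hamming bound, so no 5-ary code of length 10 with d ≥ 3 can have 356855 codewords.


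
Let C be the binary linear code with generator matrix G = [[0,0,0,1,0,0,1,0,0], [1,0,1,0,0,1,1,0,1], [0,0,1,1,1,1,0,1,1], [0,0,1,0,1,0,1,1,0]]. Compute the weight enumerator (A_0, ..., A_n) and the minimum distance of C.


Weight distribution: A_0 = 1, A_2 = 2, A_3 = 3, A_4 = 3, A_5 = 4, A_6 = 2, A_7 = 1. Minimum distance d = 2.

Enumerate all 2^4 = 16 messages m ∈ F_2^4.
For each, compute codeword c = mG in F_2^9, then tally its weight.
  m = 0000 → c = 000000000, weight = 0.
  m = 1000 → c = 000100100, weight = 2.
  m = 0100 → c = 101001101, weight = 5.
  m = 1100 → c = 101101001, weight = 5.
  m = 0010 → c = 001111011, weight = 6.
  m = 1010 → c = 001011111, weight = 6.
  m = 0110 → c = 100110110, weight = 5.
  m = 1110 → c = 100010010, weight = 3.
  m = 0001 → c = 001010110, weight = 4.
  m = 1001 → c = 001110010, weight = 4.
  m = 0101 → c = 100011011, weight = 5.
  m = 1101 → c = 100111111, weight = 7.
  m = 0011 → c = 000101101, weight = 4.
  m = 1011 → c = 000001001, weight = 2.
  m = 0111 → c = 101100000, weight = 3.
  m = 1111 → c = 101000100, weight = 3.
Tally weights:
  weight 0: 1 codewords.
  weight 2: 2 codewords.
  weight 3: 3 codewords.
  weight 4: 3 codewords.
  weight 5: 4 codewords.
  weight 6: 2 codewords.
  weight 7: 1 codewords.
Minimum distance d = smallest w > 0 with A_w > 0 = 2.
Sanity: Σ A_w = 16 = 2^4 = 16 ✓.


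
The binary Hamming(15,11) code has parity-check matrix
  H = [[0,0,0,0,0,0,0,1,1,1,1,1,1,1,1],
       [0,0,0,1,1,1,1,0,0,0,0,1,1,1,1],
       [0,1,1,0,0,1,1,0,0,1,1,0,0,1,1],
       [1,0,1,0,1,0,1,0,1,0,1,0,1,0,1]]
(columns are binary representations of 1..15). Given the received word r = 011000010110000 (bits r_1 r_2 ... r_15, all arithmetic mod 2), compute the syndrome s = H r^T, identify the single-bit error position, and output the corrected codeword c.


s = (1, 0, 0, 0)^T, error position = 8, corrected codeword c = 011000000110000

Compute s = H r^T mod 2 one row at a time:
  s_1 = 1 + 0 + 1 + 1 + 0 + 0 + 0 + 0 = 3 ≡ 1 (mod 2).
  s_2 = 0 + 0 + 0 + 0 + 0 + 0 + 0 + 0 = 0 ≡ 0 (mod 2).
  s_3 = 1 + 1 + 0 + 0 + 1 + 1 + 0 + 0 = 4 ≡ 0 (mod 2).
  s_4 = 0 + 1 + 0 + 0 + 0 + 1 + 0 + 0 = 2 ≡ 0 (mod 2).
s = (1, 0, 0, 0)^T — this equals column 8 of H (binary 1000), so error is at position 8.
Correct: flip bit 8 of r = 011000010110000 to get c = 011000000110000.


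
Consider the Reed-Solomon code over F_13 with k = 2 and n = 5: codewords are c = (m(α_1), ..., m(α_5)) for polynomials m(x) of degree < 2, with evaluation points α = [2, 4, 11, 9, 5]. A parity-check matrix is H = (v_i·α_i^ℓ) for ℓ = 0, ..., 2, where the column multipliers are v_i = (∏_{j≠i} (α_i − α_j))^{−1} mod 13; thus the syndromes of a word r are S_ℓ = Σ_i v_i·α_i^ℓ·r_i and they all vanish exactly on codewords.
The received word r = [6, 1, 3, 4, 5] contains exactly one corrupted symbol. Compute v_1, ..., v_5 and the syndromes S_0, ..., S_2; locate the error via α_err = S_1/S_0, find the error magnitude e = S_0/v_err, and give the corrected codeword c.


S = (8, 7, 11), error at position 4, error magnitude e = 9, c = [6, 1, 3, 8, 5].

Step 1: column multipliers v_i = (∏_{j≠i}(α_i − α_j))^{−1} mod 13.
  i = 1 (α = 2): (2−4)(2−11)(2−9)(2−5) = (−2)·(−9)·(−7)·(−3) = 378 ≡ 1, so v_1 = 1^{−1} = 1 (mod 13).
  i = 2 (α = 4): (4−2)(4−11)(4−9)(4−5) = 2·(−7)·(−5)·(−1) = −70 ≡ 8, so v_2 = 8^{−1} = 5 (mod 13).
  i = 3 (α = 11): (11−2)(11−4)(11−9)(11−5) = 9·7·2·6 = 756 ≡ 2, so v_3 = 2^{−1} = 7 (mod 13).
  i = 4 (α = 9): (9−2)(9−4)(9−11)(9−5) = 7·5·(−2)·4 = −280 ≡ 6, so v_4 = 6^{−1} = 11 (mod 13).
  i = 5 (α = 5): (5−2)(5−4)(5−11)(5−9) = 3·1·(−6)·(−4) = 72 ≡ 7, so v_5 = 7^{−1} = 2 (mod 13).
  v = [1, 5, 7, 11, 2].
Step 2: syndromes of r = [6, 1, 3, 4, 5] (all sums mod 13).
  S_0 = Σ v_i r_i = 1·6 + 5·1 + 7·3 + 11·4 + 2·5 = 86 ≡ 8.
  S_1 = Σ v_i α_i r_i = 1·2·6 + 5·4·1 + 7·11·3 + 11·9·4 + 2·5·5 = 709 ≡ 7.
  α_i^2 mod 13 = [4, 3, 4, 3, 12].
  S_2 = Σ v_i α_i^2 r_i = 1·4·6 + 5·3·1 + 7·4·3 + 11·3·4 + 2·12·5 = 375 ≡ 11.
  S = (8, 7, 11) ≠ 0, so r is not a codeword (an error is present).
Step 3: locate the error. For a single error e at position i, S_ℓ = v_i·e·α_i^ℓ, so α_err = S_1/S_0.
  S_0^{−1} = 8^{−1} = 5 (mod 13), so α_err = 7·5 = 35 ≡ 9 = α_4. Error position i = 4.
  Consistency check: S_2/S_1 = 11·2 = 22 ≡ 9 = α_err ✓ (single-error assumption holds).
Step 4: error magnitude e = S_0/v_4 = S_0·∏_{j≠4}(α_4 − α_j) = 8·6 = 48 ≡ 9 (mod 13).
Step 5: correct position 4: c_4 = r_4 − e = 4 − 9 ≡ 8 (mod 13). Hence c = [6, 1, 3, 8, 5].
  Check: interpolating c through the α_i gives m(x) = 11 + 4·x (degree < 2) with m(α_i) = c_i for every i, so c is indeed a codeword.


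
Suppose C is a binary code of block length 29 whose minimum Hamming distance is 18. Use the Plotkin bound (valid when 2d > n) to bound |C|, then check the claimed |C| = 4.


Plotkin bound M ≤ 4; given |C| = 4 ≤ bound (satisfied).

Check applicability: 2d = 36, n = 29.
2d − n = 7 > 0, so Plotkin applies.
Compute d/(2d−n) = 18/7 ≈ 2.5714.
⌊d/(2d−n)⌋ = 2.
Plotkin bound: M ≤ 2·2 = 4.
Given |C| = 4, check: satisfied.
This |C| is at the Plotkin bound.


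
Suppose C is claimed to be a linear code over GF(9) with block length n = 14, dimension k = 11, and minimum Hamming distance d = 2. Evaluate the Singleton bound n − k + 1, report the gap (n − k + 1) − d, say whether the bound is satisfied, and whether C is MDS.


Singleton RHS = n − k + 1 = 4, slack = 2, bound satisfied, not MDS.

Singleton bound: d ≤ n − k + 1.
Here n = 14, k = 11, so n − k + 1 = 4.
Given d = 2, check d ≤ 4: YES.
Slack = (n − k + 1) − d = 2.
The code is NOT MDS (slack = 2 > 0).
Description: the claimed parameters are [14, 11, 2]_9; such a code would be non-MDS.


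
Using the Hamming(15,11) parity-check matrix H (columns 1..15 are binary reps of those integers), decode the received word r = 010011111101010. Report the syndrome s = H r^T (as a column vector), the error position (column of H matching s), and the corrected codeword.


s = (1, 1, 1, 1)^T, error position = 15, corrected codeword c = 010011111101011

Compute s = H r^T mod 2 one row at a time:
  s_1 = 1 + 1 + 1 + 0 + 1 + 0 + 1 + 0 = 5 ≡ 1 (mod 2).
  s_2 = 0 + 1 + 1 + 1 + 1 + 0 + 1 + 0 = 5 ≡ 1 (mod 2).
  s_3 = 1 + 0 + 1 + 1 + 1 + 0 + 1 + 0 = 5 ≡ 1 (mod 2).
  s_4 = 0 + 0 + 1 + 1 + 1 + 0 + 0 + 0 = 3 ≡ 1 (mod 2).
s = (1, 1, 1, 1)^T — this equals column 15 of H (binary 1111), so error is at position 15.
Correct: flip bit 15 of r = 010011111101010 to get c = 010011111101011.


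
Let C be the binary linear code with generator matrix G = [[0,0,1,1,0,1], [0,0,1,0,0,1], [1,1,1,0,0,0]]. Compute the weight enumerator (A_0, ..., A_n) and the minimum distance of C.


Weight distribution: A_0 = 1, A_1 = 1, A_2 = 1, A_3 = 3, A_4 = 2. Minimum distance d = 1.

Enumerate all 2^3 = 8 messages m ∈ F_2^3.
For each, compute codeword c = mG in F_2^6, then tally its weight.
  m = 000 → c = 000000, weight = 0.
  m = 100 → c = 001101, weight = 3.
  m = 010 → c = 001001, weight = 2.
  m = 110 → c = 000100, weight = 1.
  m = 001 → c = 111000, weight = 3.
  m = 101 → c = 110101, weight = 4.
  m = 011 → c = 110001, weight = 3.
  m = 111 → c = 111100, weight = 4.
Tally weights:
  weight 0: 1 codewords.
  weight 1: 1 codewords.
  weight 2: 1 codewords.
  weight 3: 3 codewords.
  weight 4: 2 codewords.
Minimum distance d = smallest w > 0 with A_w > 0 = 1.
Sanity: Σ A_w = 8 = 2^3 = 8 ✓.


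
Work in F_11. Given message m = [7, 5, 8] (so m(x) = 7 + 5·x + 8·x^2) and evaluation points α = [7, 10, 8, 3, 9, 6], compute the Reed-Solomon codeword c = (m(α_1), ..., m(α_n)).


c = [5, 10, 9, 6, 7, 6]

Message polynomial: m(x) = 7 + 5·x + 8·x^2 (mod 11).
For each evaluation point α_i, compute m(α_i) mod 11:
  α_1 = 7: Horner steps 8 → 6 → 5, so m(7) = 5.
  α_2 = 10: Horner steps 8 → 8 → 10, so m(10) = 10.
  α_3 = 8: Horner steps 8 → 3 → 9, so m(8) = 9.
  α_4 = 3: Horner steps 8 → 7 → 6, so m(3) = 6.
  α_5 = 9: Horner steps 8 → 0 → 7, so m(9) = 7.
  α_6 = 6: Horner steps 8 → 9 → 6, so m(6) = 6.
Codeword c = [5, 10, 9, 6, 7, 6] ∈ F_11^6.


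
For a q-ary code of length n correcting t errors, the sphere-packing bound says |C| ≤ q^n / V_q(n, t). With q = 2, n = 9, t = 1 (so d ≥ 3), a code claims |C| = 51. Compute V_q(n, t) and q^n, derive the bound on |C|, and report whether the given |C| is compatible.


V_q(n, t) = 10, q^n = 512, Hamming bound = 51, |C| = 51 ≤ bound (satisfied).

Step 1: Compute V_q(n, t) = Σ_{j=0}^1 C(n, j) (q−1)^j.
  j = 0: C(9,0)·(1)^0 = 1·1 = 1.
  j = 1: C(9,1)·(1)^1 = 9·1 = 9.
  V_q(n, t) = 1 + 9 = 10.
Step 2: q^n = 2^9 = 512.
Step 3: Hamming bound ⌊q^n / V_q(n,t)⌋ = ⌊512/10⌋ = 51.
Step 4: Compare |C| = 51 to 51: satisfied.
The claimed |C| lies at the Hamming bound (tight).


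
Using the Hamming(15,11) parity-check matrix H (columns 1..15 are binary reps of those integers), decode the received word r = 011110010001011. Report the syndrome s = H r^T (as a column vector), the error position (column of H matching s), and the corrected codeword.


s = (0, 1, 0, 1)^T, error position = 5, corrected codeword c = 011100010001011

Compute s = H r^T mod 2 one row at a time:
  s_1 = 1 + 0 + 0 + 0 + 1 + 0 + 1 + 1 = 4 ≡ 0 (mod 2).
  s_2 = 1 + 1 + 0 + 0 + 1 + 0 + 1 + 1 = 5 ≡ 1 (mod 2).
  s_3 = 1 + 1 + 0 + 0 + 0 + 0 + 1 + 1 = 4 ≡ 0 (mod 2).
  s_4 = 0 + 1 + 1 + 0 + 0 + 0 + 0 + 1 = 3 ≡ 1 (mod 2).
s = (0, 1, 0, 1)^T — this equals column 5 of H (binary 0101), so error is at position 5.
Correct: flip bit 5 of r = 011110010001011 to get c = 011100010001011.


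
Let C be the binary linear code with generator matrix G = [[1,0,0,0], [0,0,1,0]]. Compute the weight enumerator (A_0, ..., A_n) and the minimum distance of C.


Weight distribution: A_0 = 1, A_1 = 2, A_2 = 1. Minimum distance d = 1.

Enumerate all 2^2 = 4 messages m ∈ F_2^2.
For each, compute codeword c = mG in F_2^4, then tally its weight.
  m = 00 → c = 0000, weight = 0.
  m = 10 → c = 1000, weight = 1.
  m = 01 → c = 0010, weight = 1.
  m = 11 → c = 1010, weight = 2.
Tally weights:
  weight 0: 1 codewords.
  weight 1: 2 codewords.
  weight 2: 1 codewords.
Minimum distance d = smallest w > 0 with A_w > 0 = 1.
Sanity: Σ A_w = 4 = 2^2 = 4 ✓.


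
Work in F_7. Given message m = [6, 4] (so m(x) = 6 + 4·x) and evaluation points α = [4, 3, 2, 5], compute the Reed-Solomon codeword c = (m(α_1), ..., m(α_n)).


c = [1, 4, 0, 5]

Message polynomial: m(x) = 6 + 4·x (mod 7).
For each evaluation point α_i, compute m(α_i) mod 7:
  α_1 = 4: Horner steps 4 → 1, so m(4) = 1.
  α_2 = 3: Horner steps 4 → 4, so m(3) = 4.
  α_3 = 2: Horner steps 4 → 0, so m(2) = 0.
  α_4 = 5: Horner steps 4 → 5, so m(5) = 5.
Codeword c = [1, 4, 0, 5] ∈ F_7^4.


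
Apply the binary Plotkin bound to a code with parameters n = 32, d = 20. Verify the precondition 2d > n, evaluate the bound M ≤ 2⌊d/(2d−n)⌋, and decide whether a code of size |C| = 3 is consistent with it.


Plotkin bound M ≤ 4; given |C| = 3 ≤ bound (satisfied).

Check applicability: 2d = 40, n = 32.
2d − n = 8 > 0, so Plotkin applies.
Compute d/(2d−n) = 20/8 ≈ 2.5000.
⌊d/(2d−n)⌋ = 2.
Plotkin bound: M ≤ 2·2 = 4.
Given |C| = 3, check: satisfied.
This |C| is below the Plotkin bound.


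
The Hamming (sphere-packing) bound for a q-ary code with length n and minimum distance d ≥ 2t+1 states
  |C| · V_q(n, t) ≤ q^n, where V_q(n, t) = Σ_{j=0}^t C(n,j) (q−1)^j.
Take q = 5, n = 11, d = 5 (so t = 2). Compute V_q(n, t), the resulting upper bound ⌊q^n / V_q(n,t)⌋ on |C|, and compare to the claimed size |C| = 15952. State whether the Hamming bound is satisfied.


V_q(n, t) = 925, q^n = 48828125, Hamming bound = 52787, |C| = 15952 ≤ bound (satisfied).

Step 1: Compute V_q(n, t) = Σ_{j=0}^2 C(n, j) (q−1)^j.
  j = 0: C(11,0)·(4)^0 = 1·1 = 1.
  j = 1: C(11,1)·(4)^1 = 11·4 = 44.
  j = 2: C(11,2)·(4)^2 = 55·16 = 880.
  V_q(n, t) = 1 + 44 + 880 = 925.
Step 2: q^n = 5^11 = 48828125.
Step 3: Hamming bound ⌊q^n / V_q(n,t)⌋ = ⌊48828125/925⌋ = 52787.
Step 4: Compare |C| = 15952 to 52787: satisfied.
The claimed |C| lies below the Hamming bound.


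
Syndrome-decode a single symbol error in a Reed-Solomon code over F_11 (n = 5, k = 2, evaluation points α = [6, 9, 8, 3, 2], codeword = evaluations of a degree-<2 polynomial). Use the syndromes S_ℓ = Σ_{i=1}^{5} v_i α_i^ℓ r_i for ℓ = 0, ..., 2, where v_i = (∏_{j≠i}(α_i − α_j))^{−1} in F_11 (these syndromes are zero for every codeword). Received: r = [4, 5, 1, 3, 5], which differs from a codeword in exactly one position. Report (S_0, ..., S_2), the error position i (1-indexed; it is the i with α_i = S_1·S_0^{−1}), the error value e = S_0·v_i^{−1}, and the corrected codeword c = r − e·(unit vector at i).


S = (2, 4, 8), error at position 5, error magnitude e = 6, c = [4, 5, 1, 3, 10].

Step 1: column multipliers v_i = (∏_{j≠i}(α_i − α_j))^{−1} mod 11.
  i = 1 (α = 6): (6−9)(6−8)(6−3)(6−2) = (−3)·(−2)·3·4 = 72 ≡ 6, so v_1 = 6^{−1} = 2 (mod 11).
  i = 2 (α = 9): (9−6)(9−8)(9−3)(9−2) = 3·1·6·7 = 126 ≡ 5, so v_2 = 5^{−1} = 9 (mod 11).
  i = 3 (α = 8): (8−6)(8−9)(8−3)(8−2) = 2·(−1)·5·6 = −60 ≡ 6, so v_3 = 6^{−1} = 2 (mod 11).
  i = 4 (α = 3): (3−6)(3−9)(3−8)(3−2) = (−3)·(−6)·(−5)·1 = −90 ≡ 9, so v_4 = 9^{−1} = 5 (mod 11).
  i = 5 (α = 2): (2−6)(2−9)(2−8)(2−3) = (−4)·(−7)·(−6)·(−1) = 168 ≡ 3, so v_5 = 3^{−1} = 4 (mod 11).
  v = [2, 9, 2, 5, 4].
Step 2: syndromes of r = [4, 5, 1, 3, 5] (all sums mod 11).
  S_0 = Σ v_i r_i = 2·4 + 9·5 + 2·1 + 5·3 + 4·5 = 90 ≡ 2.
  S_1 = Σ v_i α_i r_i = 2·6·4 + 9·9·5 + 2·8·1 + 5·3·3 + 4·2·5 = 554 ≡ 4.
  α_i^2 mod 11 = [3, 4, 9, 9, 4].
  S_2 = Σ v_i α_i^2 r_i = 2·3·4 + 9·4·5 + 2·9·1 + 5·9·3 + 4·4·5 = 437 ≡ 8.
  S = (2, 4, 8) ≠ 0, so r is not a codeword (an error is present).
Step 3: locate the error. For a single error e at position i, S_ℓ = v_i·e·α_i^ℓ, so α_err = S_1/S_0.
  S_0^{−1} = 2^{−1} = 6 (mod 11), so α_err = 4·6 = 24 ≡ 2 = α_5. Error position i = 5.
  Consistency check: S_2/S_1 = 8·3 = 24 ≡ 2 = α_err ✓ (single-error assumption holds).
Step 4: error magnitude e = S_0/v_5 = S_0·∏_{j≠5}(α_5 − α_j) = 2·3 = 6 ≡ 6 (mod 11).
Step 5: correct position 5: c_5 = r_5 − e = 5 − 6 ≡ 10 (mod 11). Hence c = [4, 5, 1, 3, 10].
  Check: interpolating c through the α_i gives m(x) = 2 + 4·x (degree < 2) with m(α_i) = c_i for every i, so c is indeed a codeword.


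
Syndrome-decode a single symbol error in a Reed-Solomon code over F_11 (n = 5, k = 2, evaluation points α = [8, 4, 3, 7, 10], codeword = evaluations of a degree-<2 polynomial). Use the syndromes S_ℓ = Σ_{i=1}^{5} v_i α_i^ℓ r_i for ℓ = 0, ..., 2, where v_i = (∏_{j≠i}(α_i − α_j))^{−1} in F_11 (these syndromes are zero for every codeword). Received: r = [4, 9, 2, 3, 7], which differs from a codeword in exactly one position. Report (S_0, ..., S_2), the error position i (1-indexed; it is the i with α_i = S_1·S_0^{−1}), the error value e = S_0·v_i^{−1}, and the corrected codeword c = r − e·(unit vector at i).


S = (2, 3, 10), error at position 4, error magnitude e = 6, c = [4, 9, 2, 8, 7].

Step 1: column multipliers v_i = (∏_{j≠i}(α_i − α_j))^{−1} mod 11.
  i = 1 (α = 8): (8−4)(8−3)(8−7)(8−10) = 4·5·1·(−2) = −40 ≡ 4, so v_1 = 4^{−1} = 3 (mod 11).
  i = 2 (α = 4): (4−8)(4−3)(4−7)(4−10) = (−4)·1·(−3)·(−6) = −72 ≡ 5, so v_2 = 5^{−1} = 9 (mod 11).
  i = 3 (α = 3): (3−8)(3−4)(3−7)(3−10) = (−5)·(−1)·(−4)·(−7) = 140 ≡ 8, so v_3 = 8^{−1} = 7 (mod 11).
  i = 4 (α = 7): (7−8)(7−4)(7−3)(7−10) = (−1)·3·4·(−3) = 36 ≡ 3, so v_4 = 3^{−1} = 4 (mod 11).
  i = 5 (α = 10): (10−8)(10−4)(10−3)(10−7) = 2·6·7·3 = 252 ≡ 10, so v_5 = 10^{−1} = 10 (mod 11).
  v = [3, 9, 7, 4, 10].
Step 2: syndromes of r = [4, 9, 2, 3, 7] (all sums mod 11).
  S_0 = Σ v_i r_i = 3·4 + 9·9 + 7·2 + 4·3 + 10·7 = 189 ≡ 2.
  S_1 = Σ v_i α_i r_i = 3·8·4 + 9·4·9 + 7·3·2 + 4·7·3 + 10·10·7 = 1246 ≡ 3.
  α_i^2 mod 11 = [9, 5, 9, 5, 1].
  S_2 = Σ v_i α_i^2 r_i = 3·9·4 + 9·5·9 + 7·9·2 + 4·5·3 + 10·1·7 = 769 ≡ 10.
  S = (2, 3, 10) ≠ 0, so r is not a codeword (an error is present).
Step 3: locate the error. For a single error e at position i, S_ℓ = v_i·e·α_i^ℓ, so α_err = S_1/S_0.
  S_0^{−1} = 2^{−1} = 6 (mod 11), so α_err = 3·6 = 18 ≡ 7 = α_4. Error position i = 4.
  Consistency check: S_2/S_1 = 10·4 = 40 ≡ 7 = α_err ✓ (single-error assumption holds).
Step 4: error magnitude e = S_0/v_4 = S_0·∏_{j≠4}(α_4 − α_j) = 2·3 = 6 ≡ 6 (mod 11).
Step 5: correct position 4: c_4 = r_4 − e = 3 − 6 ≡ 8 (mod 11). Hence c = [4, 9, 2, 8, 7].
  Check: interpolating c through the α_i gives m(x) = 3 + 7·x (degree < 2) with m(α_i) = c_i for every i, so c is indeed a codeword.


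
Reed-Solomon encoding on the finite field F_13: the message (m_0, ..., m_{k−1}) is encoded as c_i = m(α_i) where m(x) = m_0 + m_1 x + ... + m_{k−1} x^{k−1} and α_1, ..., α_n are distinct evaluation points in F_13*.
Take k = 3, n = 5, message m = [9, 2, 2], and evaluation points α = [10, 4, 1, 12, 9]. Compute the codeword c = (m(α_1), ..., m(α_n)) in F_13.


c = [8, 10, 0, 9, 7]

Message polynomial: m(x) = 9 + 2·x + 2·x^2 (mod 13).
For each evaluation point α_i, compute m(α_i) mod 13:
  α_1 = 10: Horner steps 2 → 9 → 8, so m(10) = 8.
  α_2 = 4: Horner steps 2 → 10 → 10, so m(4) = 10.
  α_3 = 1: Horner steps 2 → 4 → 0, so m(1) = 0.
  α_4 = 12: Horner steps 2 → 0 → 9, so m(12) = 9.
  α_5 = 9: Horner steps 2 → 7 → 7, so m(9) = 7.
Codeword c = [8, 10, 0, 9, 7] ∈ F_13^5.


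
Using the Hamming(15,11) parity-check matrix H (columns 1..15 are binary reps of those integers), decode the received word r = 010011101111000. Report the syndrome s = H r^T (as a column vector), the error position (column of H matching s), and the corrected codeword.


s = (0, 0, 1, 0)^T, error position = 2, corrected codeword c = 000011101111000

Compute s = H r^T mod 2 one row at a time:
  s_1 = 0 + 1 + 1 + 1 + 1 + 0 + 0 + 0 = 4 ≡ 0 (mod 2).
  s_2 = 0 + 1 + 1 + 1 + 1 + 0 + 0 + 0 = 4 ≡ 0 (mod 2).
  s_3 = 1 + 0 + 1 + 1 + 1 + 1 + 0 + 0 = 5 ≡ 1 (mod 2).
  s_4 = 0 + 0 + 1 + 1 + 1 + 1 + 0 + 0 = 4 ≡ 0 (mod 2).
s = (0, 0, 1, 0)^T — this equals column 2 of H (binary 0010), so error is at position 2.
Correct: flip bit 2 of r = 010011101111000 to get c = 000011101111000.


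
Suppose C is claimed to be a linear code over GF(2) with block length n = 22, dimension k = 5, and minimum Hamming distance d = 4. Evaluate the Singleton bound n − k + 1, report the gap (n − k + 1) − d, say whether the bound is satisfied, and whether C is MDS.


Singleton RHS = n − k + 1 = 18, slack = 14, bound satisfied, not MDS.

Singleton bound: d ≤ n − k + 1.
Here n = 22, k = 5, so n − k + 1 = 18.
Given d = 4, check d ≤ 18: YES.
Slack = (n − k + 1) − d = 14.
The code is NOT MDS (slack = 14 > 0).
Description: the claimed parameters are [22, 5, 4]_2; such a code would be non-MDS.


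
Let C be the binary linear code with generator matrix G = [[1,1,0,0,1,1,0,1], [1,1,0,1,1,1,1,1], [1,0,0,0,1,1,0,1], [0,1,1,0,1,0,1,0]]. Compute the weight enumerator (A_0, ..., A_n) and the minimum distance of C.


Weight distribution: A_0 = 1, A_1 = 1, A_2 = 1, A_3 = 3, A_4 = 3, A_5 = 3, A_6 = 3, A_7 = 1. Minimum distance d = 1.

Enumerate all 2^4 = 16 messages m ∈ F_2^4.
For each, compute codeword c = mG in F_2^8, then tally its weight.
  m = 0000 → c = 00000000, weight = 0.
  m = 1000 → c = 11001101, weight = 5.
  m = 0100 → c = 11011111, weight = 7.
  m = 1100 → c = 00010010, weight = 2.
  m = 0010 → c = 10001101, weight = 4.
  m = 1010 → c = 01000000, weight = 1.
  m = 0110 → c = 01010010, weight = 3.
  m = 1110 → c = 10011111, weight = 6.
  m = 0001 → c = 01101010, weight = 4.
  m = 1001 → c = 10100111, weight = 5.
  m = 0101 → c = 10110101, weight = 5.
  m = 1101 → c = 01111000, weight = 4.
  m = 0011 → c = 11100111, weight = 6.
  m = 1011 → c = 00101010, weight = 3.
  m = 0111 → c = 00111000, weight = 3.
  m = 1111 → c = 11110101, weight = 6.
Tally weights:
  weight 0: 1 codewords.
  weight 1: 1 codewords.
  weight 2: 1 codewords.
  weight 3: 3 codewords.
  weight 4: 3 codewords.
  weight 5: 3 codewords.
  weight 6: 3 codewords.
  weight 7: 1 codewords.
Minimum distance d = smallest w > 0 with A_w > 0 = 1.
Sanity: Σ A_w = 16 = 2^4 = 16 ✓.


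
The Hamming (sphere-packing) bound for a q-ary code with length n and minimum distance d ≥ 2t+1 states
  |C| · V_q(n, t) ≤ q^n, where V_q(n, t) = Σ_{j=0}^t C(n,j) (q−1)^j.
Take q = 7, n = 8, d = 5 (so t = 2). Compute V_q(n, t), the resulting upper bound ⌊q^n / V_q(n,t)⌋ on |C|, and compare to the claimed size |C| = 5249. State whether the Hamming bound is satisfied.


V_q(n, t) = 1057, q^n = 5764801, Hamming bound = 5453, |C| = 5249 ≤ bound (satisfied).

Step 1: Compute V_q(n, t) = Σ_{j=0}^2 C(n, j) (q−1)^j.
  j = 0: C(8,0)·(6)^0 = 1·1 = 1.
  j = 1: C(8,1)·(6)^1 = 8·6 = 48.
  j = 2: C(8,2)·(6)^2 = 28·36 = 1008.
  V_q(n, t) = 1 + 48 + 1008 = 1057.
Step 2: q^n = 7^8 = 5764801.
Step 3: Hamming bound ⌊q^n / V_q(n,t)⌋ = ⌊5764801/1057⌋ = 5453.
Step 4: Compare |C| = 5249 to 5453: satisfied.
The claimed |C| lies below the Hamming bound.


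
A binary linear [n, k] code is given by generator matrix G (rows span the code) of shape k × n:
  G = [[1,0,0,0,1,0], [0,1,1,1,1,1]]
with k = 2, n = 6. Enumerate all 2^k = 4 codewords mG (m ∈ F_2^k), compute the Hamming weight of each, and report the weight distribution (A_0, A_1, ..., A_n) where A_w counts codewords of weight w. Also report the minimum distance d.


Weight distribution: A_0 = 1, A_2 = 1, A_5 = 2. Minimum distance d = 2.

Enumerate all 2^2 = 4 messages m ∈ F_2^2.
For each, compute codeword c = mG in F_2^6, then tally its weight.
  m = 00 → c = 000000, weight = 0.
  m = 10 → c = 100010, weight = 2.
  m = 01 → c = 011111, weight = 5.
  m = 11 → c = 111101, weight = 5.
Tally weights:
  weight 0: 1 codewords.
  weight 2: 1 codewords.
  weight 5: 2 codewords.
Minimum distance d = smallest w > 0 with A_w > 0 = 2.
Sanity: Σ A_w = 4 = 2^2 = 4 ✓.


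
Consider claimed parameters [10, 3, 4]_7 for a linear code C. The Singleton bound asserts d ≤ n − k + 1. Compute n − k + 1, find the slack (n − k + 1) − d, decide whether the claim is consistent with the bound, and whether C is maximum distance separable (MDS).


Singleton RHS = n − k + 1 = 8, slack = 4, bound satisfied, not MDS.

Singleton bound: d ≤ n − k + 1.
Here n = 10, k = 3, so n − k + 1 = 8.
Given d = 4, check d ≤ 8: YES.
Slack = (n − k + 1) − d = 4.
The code is NOT MDS (slack = 4 > 0).
Description: the claimed parameters are [10, 3, 4]_7; such a code would be non-MDS.


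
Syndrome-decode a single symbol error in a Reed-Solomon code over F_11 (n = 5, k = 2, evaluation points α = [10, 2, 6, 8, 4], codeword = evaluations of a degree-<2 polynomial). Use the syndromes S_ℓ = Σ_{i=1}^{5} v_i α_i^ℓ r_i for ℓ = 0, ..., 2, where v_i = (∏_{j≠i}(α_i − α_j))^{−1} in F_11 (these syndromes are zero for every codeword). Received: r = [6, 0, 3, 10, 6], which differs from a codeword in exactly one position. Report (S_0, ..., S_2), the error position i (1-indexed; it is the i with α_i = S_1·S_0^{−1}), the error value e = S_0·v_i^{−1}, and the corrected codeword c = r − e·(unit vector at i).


S = (7, 6, 2), error at position 5, error magnitude e = 10, c = [6, 0, 3, 10, 7].

Step 1: column multipliers v_i = (∏_{j≠i}(α_i − α_j))^{−1} mod 11.
  i = 1 (α = 10): (10−2)(10−6)(10−8)(10−4) = 8·4·2·6 = 384 ≡ 10, so v_1 = 10^{−1} = 10 (mod 11).
  i = 2 (α = 2): (2−10)(2−6)(2−8)(2−4) = (−8)·(−4)·(−6)·(−2) = 384 ≡ 10, so v_2 = 10^{−1} = 10 (mod 11).
  i = 3 (α = 6): (6−10)(6−2)(6−8)(6−4) = (−4)·4·(−2)·2 = 64 ≡ 9, so v_3 = 9^{−1} = 5 (mod 11).
  i = 4 (α = 8): (8−10)(8−2)(8−6)(8−4) = (−2)·6·2·4 = −96 ≡ 3, so v_4 = 3^{−1} = 4 (mod 11).
  i = 5 (α = 4): (4−10)(4−2)(4−6)(4−8) = (−6)·2·(−2)·(−4) = −96 ≡ 3, so v_5 = 3^{−1} = 4 (mod 11).
  v = [10, 10, 5, 4, 4].
Step 2: syndromes of r = [6, 0, 3, 10, 6] (all sums mod 11).
  S_0 = Σ v_i r_i = 10·6 + 10·0 + 5·3 + 4·10 + 4·6 = 139 ≡ 7.
  S_1 = Σ v_i α_i r_i = 10·10·6 + 10·2·0 + 5·6·3 + 4·8·10 + 4·4·6 = 1106 ≡ 6.
  α_i^2 mod 11 = [1, 4, 3, 9, 5].
  S_2 = Σ v_i α_i^2 r_i = 10·1·6 + 10·4·0 + 5·3·3 + 4·9·10 + 4·5·6 = 585 ≡ 2.
  S = (7, 6, 2) ≠ 0, so r is not a codeword (an error is present).
Step 3: locate the error. For a single error e at position i, S_ℓ = v_i·e·α_i^ℓ, so α_err = S_1/S_0.
  S_0^{−1} = 7^{−1} = 8 (mod 11), so α_err = 6·8 = 48 ≡ 4 = α_5. Error position i = 5.
  Consistency check: S_2/S_1 = 2·2 = 4 ≡ 4 = α_err ✓ (single-error assumption holds).
Step 4: error magnitude e = S_0/v_5 = S_0·∏_{j≠5}(α_5 − α_j) = 7·3 = 21 ≡ 10 (mod 11).
Step 5: correct position 5: c_5 = r_5 − e = 6 − 10 ≡ 7 (mod 11). Hence c = [6, 0, 3, 10, 7].
  Check: interpolating c through the α_i gives m(x) = 4 + 9·x (degree < 2) with m(α_i) = c_i for every i, so c is indeed a codeword.


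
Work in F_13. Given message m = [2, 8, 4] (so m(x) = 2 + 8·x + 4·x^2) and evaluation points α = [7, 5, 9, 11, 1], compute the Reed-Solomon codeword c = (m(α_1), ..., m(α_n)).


c = [7, 12, 8, 2, 1]

Message polynomial: m(x) = 2 + 8·x + 4·x^2 (mod 13).
For each evaluation point α_i, compute m(α_i) mod 13:
  α_1 = 7: Horner steps 4 → 10 → 7, so m(7) = 7.
  α_2 = 5: Horner steps 4 → 2 → 12, so m(5) = 12.
  α_3 = 9: Horner steps 4 → 5 → 8, so m(9) = 8.
  α_4 = 11: Horner steps 4 → 0 → 2, so m(11) = 2.
  α_5 = 1: Horner steps 4 → 12 → 1, so m(1) = 1.
Codeword c = [7, 12, 8, 2, 1] ∈ F_13^5.


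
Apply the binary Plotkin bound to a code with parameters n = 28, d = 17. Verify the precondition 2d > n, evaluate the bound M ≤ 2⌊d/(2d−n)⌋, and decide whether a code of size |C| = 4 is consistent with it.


Plotkin bound M ≤ 4; given |C| = 4 ≤ bound (satisfied).

Check applicability: 2d = 34, n = 28.
2d − n = 6 > 0, so Plotkin applies.
Compute d/(2d−n) = 17/6 ≈ 2.8333.
⌊d/(2d−n)⌋ = 2.
Plotkin bound: M ≤ 2·2 = 4.
Given |C| = 4, check: satisfied.
This |C| is at the Plotkin bound.


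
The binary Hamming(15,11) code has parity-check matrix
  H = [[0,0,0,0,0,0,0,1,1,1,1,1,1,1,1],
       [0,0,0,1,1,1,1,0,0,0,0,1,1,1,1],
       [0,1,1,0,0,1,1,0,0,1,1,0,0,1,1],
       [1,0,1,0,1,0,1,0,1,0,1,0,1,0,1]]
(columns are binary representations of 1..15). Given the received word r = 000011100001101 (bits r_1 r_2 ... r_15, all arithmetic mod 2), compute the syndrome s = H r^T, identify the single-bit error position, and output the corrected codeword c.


s = (1, 0, 1, 0)^T, error position = 10, corrected codeword c = 000011100101101

Compute s = H r^T mod 2 one row at a time:
  s_1 = 0 + 0 + 0 + 0 + 1 + 1 + 0 + 1 = 3 ≡ 1 (mod 2).
  s_2 = 0 + 1 + 1 + 1 + 1 + 1 + 0 + 1 = 6 ≡ 0 (mod 2).
  s_3 = 0 + 0 + 1 + 1 + 0 + 0 + 0 + 1 = 3 ≡ 1 (mod 2).
  s_4 = 0 + 0 + 1 + 1 + 0 + 0 + 1 + 1 = 4 ≡ 0 (mod 2).
s = (1, 0, 1, 0)^T — this equals column 10 of H (binary 1010), so error is at position 10.
Correct: flip bit 10 of r = 000011100001101 to get c = 000011100101101.


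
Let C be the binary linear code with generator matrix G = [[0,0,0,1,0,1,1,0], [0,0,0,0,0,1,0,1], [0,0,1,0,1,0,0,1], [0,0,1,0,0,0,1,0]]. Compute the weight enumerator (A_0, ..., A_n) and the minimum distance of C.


Weight distribution: A_0 = 1, A_2 = 3, A_3 = 8, A_4 = 3, A_6 = 1. Minimum distance d = 2.

Enumerate all 2^4 = 16 messages m ∈ F_2^4.
For each, compute codeword c = mG in F_2^8, then tally its weight.
  m = 0000 → c = 00000000, weight = 0.
  m = 1000 → c = 00010110, weight = 3.
  m = 0100 → c = 00000101, weight = 2.
  m = 1100 → c = 00010011, weight = 3.
  m = 0010 → c = 00101001, weight = 3.
  m = 1010 → c = 00111111, weight = 6.
  m = 0110 → c = 00101100, weight = 3.
  m = 1110 → c = 00111010, weight = 4.
  m = 0001 → c = 00100010, weight = 2.
  m = 1001 → c = 00110100, weight = 3.
  m = 0101 → c = 00100111, weight = 4.
  m = 1101 → c = 00110001, weight = 3.
  m = 0011 → c = 00001011, weight = 3.
  m = 1011 → c = 00011101, weight = 4.
  m = 0111 → c = 00001110, weight = 3.
  m = 1111 → c = 00011000, weight = 2.
Tally weights:
  weight 0: 1 codewords.
  weight 2: 3 codewords.
  weight 3: 8 codewords.
  weight 4: 3 codewords.
  weight 6: 1 codewords.
Minimum distance d = smallest w > 0 with A_w > 0 = 2.
Sanity: Σ A_w = 16 = 2^4 = 16 ✓.


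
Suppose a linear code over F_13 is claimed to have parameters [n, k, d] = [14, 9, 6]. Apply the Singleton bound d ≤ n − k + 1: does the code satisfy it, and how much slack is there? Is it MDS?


Singleton RHS = n − k + 1 = 6, slack = 0, bound satisfied, MDS.

Singleton bound: d ≤ n − k + 1.
Here n = 14, k = 9, so n − k + 1 = 6.
Given d = 6, check d ≤ 6: YES.
Slack = (n − k + 1) − d = 0.
The code is MDS (slack = 0).
Description: the claimed parameters are [14, 9, 6]_13; such a code would be MDS (meets Singleton bound).


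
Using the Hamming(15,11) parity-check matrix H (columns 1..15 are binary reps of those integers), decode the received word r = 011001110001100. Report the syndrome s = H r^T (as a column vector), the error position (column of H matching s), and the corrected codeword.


s = (1, 0, 0, 1)^T, error position = 9, corrected codeword c = 011001111001100

Compute s = H r^T mod 2 one row at a time:
  s_1 = 1 + 0 + 0 + 0 + 1 + 1 + 0 + 0 = 3 ≡ 1 (mod 2).
  s_2 = 0 + 0 + 1 + 1 + 1 + 1 + 0 + 0 = 4 ≡ 0 (mod 2).
  s_3 = 1 + 1 + 1 + 1 + 0 + 0 + 0 + 0 = 4 ≡ 0 (mod 2).
  s_4 = 0 + 1 + 0 + 1 + 0 + 0 + 1 + 0 = 3 ≡ 1 (mod 2).
s = (1, 0, 0, 1)^T — this equals column 9 of H (binary 1001), so error is at position 9.
Correct: flip bit 9 of r = 011001110001100 to get c = 011001111001100.


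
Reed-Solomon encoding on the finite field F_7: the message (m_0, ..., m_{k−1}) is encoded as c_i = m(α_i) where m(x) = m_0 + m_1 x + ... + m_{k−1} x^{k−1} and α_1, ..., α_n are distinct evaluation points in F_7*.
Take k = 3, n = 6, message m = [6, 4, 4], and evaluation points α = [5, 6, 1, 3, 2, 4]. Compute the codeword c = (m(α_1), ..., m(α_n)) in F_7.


c = [0, 6, 0, 5, 2, 2]

Message polynomial: m(x) = 6 + 4·x + 4·x^2 (mod 7).
For each evaluation point α_i, compute m(α_i) mod 7:
  α_1 = 5: Horner steps 4 → 3 → 0, so m(5) = 0.
  α_2 = 6: Horner steps 4 → 0 → 6, so m(6) = 6.
  α_3 = 1: Horner steps 4 → 1 → 0, so m(1) = 0.
  α_4 = 3: Horner steps 4 → 2 → 5, so m(3) = 5.
  α_5 = 2: Horner steps 4 → 5 → 2, so m(2) = 2.
  α_6 = 4: Horner steps 4 → 6 → 2, so m(4) = 2.
Codeword c = [0, 6, 0, 5, 2, 2] ∈ F_7^6.
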